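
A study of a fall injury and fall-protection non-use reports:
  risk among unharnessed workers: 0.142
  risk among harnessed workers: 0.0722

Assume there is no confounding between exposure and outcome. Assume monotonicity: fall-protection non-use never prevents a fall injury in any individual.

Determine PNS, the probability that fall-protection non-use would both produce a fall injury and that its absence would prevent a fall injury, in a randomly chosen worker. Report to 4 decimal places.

PNS ≈ 0.0698

Let p₁ = 0.142, p₀ = 0.0722.
Under exogeneity and monotonicity, PNS = p₁ − p₀.
PNS = 0.142 − 0.0722 = 0.0698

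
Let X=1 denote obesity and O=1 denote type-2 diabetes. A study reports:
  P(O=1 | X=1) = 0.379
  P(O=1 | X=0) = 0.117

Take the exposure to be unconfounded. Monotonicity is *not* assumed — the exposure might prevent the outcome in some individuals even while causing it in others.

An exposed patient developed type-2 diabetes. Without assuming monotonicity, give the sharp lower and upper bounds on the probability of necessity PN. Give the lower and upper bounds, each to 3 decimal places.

Let p₁ = 0.379, p₀ = 0.117.
Under exogeneity alone the bounds on PN are max{0,(p₁−p₀)/p₁} ≤ PN ≤ min{1,(1−p₀)/p₁}.
  lower = (p₁ − p₀)/p₁ = 0.262 / 0.379 ≈ 0.6913
  upper = min{1, (1 − p₀)/p₁} = 0.883 / 0.379 ≈ 2.3298 → capped at 1

0.691 ≤ PN ≤ 1.000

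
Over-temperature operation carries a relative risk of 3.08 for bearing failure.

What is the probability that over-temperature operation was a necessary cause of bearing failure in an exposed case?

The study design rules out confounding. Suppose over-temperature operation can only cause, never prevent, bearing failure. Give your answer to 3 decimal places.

Under exogeneity and monotonicity, PN = (RR − 1) / RR = 1 − 1/RR.
PN = (3.08 − 1) / 3.08 = 2.08 / 3.08 ≈ 0.6753

PN ≈ 0.675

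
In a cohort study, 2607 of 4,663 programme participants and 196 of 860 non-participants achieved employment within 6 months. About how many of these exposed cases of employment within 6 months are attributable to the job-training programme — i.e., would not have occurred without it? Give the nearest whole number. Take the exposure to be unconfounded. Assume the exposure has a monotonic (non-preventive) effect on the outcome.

p₁ = P(outcome | exposed) = 2607/4663 = 0.55908
p₀ = P(outcome | unexposed) = 196/860 = 0.22791
PN = (p₁ − p₀)/p₁ = (0.55908 − 0.22791) / 0.55908 ≈ 0.59236.
Attributable cases ≈ PN × (exposed cases) = 0.59236 × 2607 ≈ 1544.27.

about 1544 cases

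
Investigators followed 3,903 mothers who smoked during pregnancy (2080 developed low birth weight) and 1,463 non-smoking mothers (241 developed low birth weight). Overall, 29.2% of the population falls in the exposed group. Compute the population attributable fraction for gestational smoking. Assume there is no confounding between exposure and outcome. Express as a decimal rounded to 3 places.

PAF ≈ 0.395

p₁ = P(outcome | exposed) = 2080/3903 = 0.53292
p₀ = P(outcome | unexposed) = 241/1463 = 0.16473
Overall risk P(Y=1) = π·p₁ + (1−π)·p₀ = 0.292×0.53292 + 0.708×0.16473 = 0.27224.
Under exogeneity, PAF = [P(Y=1) − p₀] / P(Y=1).
PAF = (0.27224 − 0.16473) / 0.27224 ≈ 0.3949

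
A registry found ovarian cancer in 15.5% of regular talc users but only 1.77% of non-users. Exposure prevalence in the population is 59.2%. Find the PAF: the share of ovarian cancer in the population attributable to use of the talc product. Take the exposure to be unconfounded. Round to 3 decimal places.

PAF ≈ 0.821

p₁ = 0.155, p₀ = 0.0177.
Overall risk P(Y=1) = π·p₁ + (1−π)·p₀ = 0.592×0.155 + 0.408×0.0177 = 0.098982.
Under exogeneity, PAF = [P(Y=1) − p₀] / P(Y=1).
PAF = (0.098982 − 0.0177) / 0.098982 ≈ 0.8212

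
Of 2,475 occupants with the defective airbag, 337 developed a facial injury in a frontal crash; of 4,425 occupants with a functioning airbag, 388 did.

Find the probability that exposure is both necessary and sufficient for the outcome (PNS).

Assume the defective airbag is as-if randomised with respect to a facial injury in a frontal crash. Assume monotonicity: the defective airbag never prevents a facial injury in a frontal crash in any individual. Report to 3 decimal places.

p₁ = P(outcome | exposed) = 337/2475 = 0.13616
p₀ = P(outcome | unexposed) = 388/4425 = 0.087684
Under exogeneity and monotonicity, PNS = p₁ − p₀.
PNS = 0.13616 − 0.087684 = 0.048478

PNS ≈ 0.048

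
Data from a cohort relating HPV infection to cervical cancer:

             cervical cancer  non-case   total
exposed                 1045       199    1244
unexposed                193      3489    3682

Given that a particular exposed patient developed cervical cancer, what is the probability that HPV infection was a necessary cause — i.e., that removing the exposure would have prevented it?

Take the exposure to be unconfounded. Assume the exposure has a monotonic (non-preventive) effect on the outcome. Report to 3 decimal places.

p₁ = P(outcome | exposed) = 1045/1244 = 0.84003
p₀ = P(outcome | unexposed) = 193/3682 = 0.052417
Under exogeneity and monotonicity, PN = (p₁ − p₀)/p₁.
PN = (0.84003 − 0.052417) / 0.84003 ≈ 0.9376

PN ≈ 0.938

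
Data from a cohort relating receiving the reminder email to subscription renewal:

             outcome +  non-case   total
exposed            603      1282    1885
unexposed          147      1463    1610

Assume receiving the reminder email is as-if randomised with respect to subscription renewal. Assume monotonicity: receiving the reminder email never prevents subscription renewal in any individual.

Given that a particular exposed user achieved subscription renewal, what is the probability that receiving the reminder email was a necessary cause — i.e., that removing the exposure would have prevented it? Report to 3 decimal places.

p₁ = P(outcome | exposed) = 603/1885 = 0.31989
p₀ = P(outcome | unexposed) = 147/1610 = 0.091304
Under exogeneity and monotonicity, PN = (p₁ − p₀) / p₁.
PN = (0.31989 − 0.091304) / 0.31989 = 0.22859 / 0.31989 ≈ 0.7146

PN ≈ 0.715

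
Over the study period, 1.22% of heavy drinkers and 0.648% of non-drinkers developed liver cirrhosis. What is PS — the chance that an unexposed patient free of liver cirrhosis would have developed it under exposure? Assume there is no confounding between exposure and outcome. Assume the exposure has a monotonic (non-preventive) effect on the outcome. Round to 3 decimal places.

PS ≈ 0.006

p₁ = 0.0122, p₀ = 0.00648.
Under exogeneity and monotonicity, PS = (p₁ − p₀) / (1 − p₀).
PS = (0.0122 − 0.00648) / (1 − 0.00648) = 0.00572 / 0.99352 ≈ 0.0058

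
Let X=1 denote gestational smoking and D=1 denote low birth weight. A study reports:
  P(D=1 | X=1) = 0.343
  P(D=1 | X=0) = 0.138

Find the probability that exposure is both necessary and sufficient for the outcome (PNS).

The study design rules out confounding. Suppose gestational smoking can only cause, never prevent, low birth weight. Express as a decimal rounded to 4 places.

Let p₁ = 0.343, p₀ = 0.138.
Under exogeneity and monotonicity, PNS = p₁ − p₀.
PNS = 0.343 − 0.138 = 0.205

PNS ≈ 0.2050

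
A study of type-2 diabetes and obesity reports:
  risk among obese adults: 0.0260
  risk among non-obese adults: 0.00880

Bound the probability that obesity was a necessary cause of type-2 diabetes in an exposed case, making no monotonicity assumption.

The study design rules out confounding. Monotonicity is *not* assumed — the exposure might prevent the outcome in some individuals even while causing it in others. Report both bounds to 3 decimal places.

0.662 ≤ PN ≤ 1.000

Let p₁ = 0.026, p₀ = 0.0088.
Under exogeneity alone the bounds on PN are max{0,(p₁−p₀)/p₁} ≤ PN ≤ min{1,(1−p₀)/p₁}.
  lower = (p₁ − p₀)/p₁ = 0.0172 / 0.026 ≈ 0.6615
  upper = min{1, (1 − p₀)/p₁} = 0.9912 / 0.026 ≈ 38.1231 → capped at 1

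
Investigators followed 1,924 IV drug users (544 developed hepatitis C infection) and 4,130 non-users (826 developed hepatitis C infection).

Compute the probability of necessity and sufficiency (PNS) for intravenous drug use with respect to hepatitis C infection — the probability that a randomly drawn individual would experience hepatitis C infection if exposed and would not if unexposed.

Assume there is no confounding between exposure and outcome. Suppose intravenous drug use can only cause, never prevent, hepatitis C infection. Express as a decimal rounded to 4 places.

p₁ = P(outcome | exposed) = 544/1924 = 0.28274
p₀ = P(outcome | unexposed) = 826/4130 = 0.2
Under exogeneity and monotonicity, PNS = p₁ − p₀.
PNS = 0.28274 − 0.2 = 0.082744

PNS ≈ 0.0827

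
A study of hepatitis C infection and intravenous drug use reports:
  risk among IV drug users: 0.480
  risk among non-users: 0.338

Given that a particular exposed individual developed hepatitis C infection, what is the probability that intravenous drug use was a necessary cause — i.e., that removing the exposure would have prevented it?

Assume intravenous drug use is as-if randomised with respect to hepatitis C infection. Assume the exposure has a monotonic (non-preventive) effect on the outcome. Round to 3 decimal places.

PN ≈ 0.296

Let p₁ = 0.48, p₀ = 0.338.
Under exogeneity and monotonicity, PN = (p₁ − p₀) / p₁.
PN = (0.48 − 0.338) / 0.48 = 0.142 / 0.48 ≈ 0.2958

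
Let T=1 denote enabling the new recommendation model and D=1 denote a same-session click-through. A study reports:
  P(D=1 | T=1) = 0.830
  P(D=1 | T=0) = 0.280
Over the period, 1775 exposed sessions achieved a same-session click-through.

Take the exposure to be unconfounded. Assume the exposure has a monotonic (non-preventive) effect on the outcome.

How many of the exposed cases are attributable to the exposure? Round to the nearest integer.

about 1176 cases

Let p₁ = 0.83, p₀ = 0.28.
PN = (p₁ − p₀)/p₁ = (0.83 − 0.28) / 0.83 ≈ 0.66265.
Attributable cases ≈ PN × (exposed cases) = 0.66265 × 1775 ≈ 1176.20.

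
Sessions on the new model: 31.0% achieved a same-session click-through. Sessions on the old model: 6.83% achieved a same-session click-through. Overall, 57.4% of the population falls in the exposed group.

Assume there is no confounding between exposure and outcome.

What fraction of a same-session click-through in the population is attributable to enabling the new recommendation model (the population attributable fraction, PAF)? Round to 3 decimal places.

p₁ = 0.31, p₀ = 0.0683.
Overall risk P(Y=1) = π·p₁ + (1−π)·p₀ = 0.574×0.31 + 0.426×0.0683 = 0.20704.
Under exogeneity, PAF = [P(Y=1) − p₀] / P(Y=1).
PAF = (0.20704 − 0.0683) / 0.20704 ≈ 0.6701

PAF ≈ 0.670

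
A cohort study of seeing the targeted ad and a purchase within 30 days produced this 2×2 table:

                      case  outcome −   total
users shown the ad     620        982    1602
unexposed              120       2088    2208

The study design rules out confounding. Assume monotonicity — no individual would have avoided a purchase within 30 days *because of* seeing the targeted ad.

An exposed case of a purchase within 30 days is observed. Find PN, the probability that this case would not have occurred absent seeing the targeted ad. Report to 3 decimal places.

p₁ = P(outcome | exposed) = 620/1602 = 0.38702
p₀ = P(outcome | unexposed) = 120/2208 = 0.054348
Under exogeneity and monotonicity, PN = (p₁ − p₀) / p₁.
PN = (0.38702 − 0.054348) / 0.38702 = 0.33267 / 0.38702 ≈ 0.8596

PN ≈ 0.860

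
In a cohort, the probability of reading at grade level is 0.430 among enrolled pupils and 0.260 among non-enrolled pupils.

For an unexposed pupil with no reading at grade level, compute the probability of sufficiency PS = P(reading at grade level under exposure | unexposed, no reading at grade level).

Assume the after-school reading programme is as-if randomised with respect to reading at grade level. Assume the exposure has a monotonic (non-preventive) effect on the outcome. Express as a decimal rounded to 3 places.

Let p₁ = 0.43, p₀ = 0.26.
Under exogeneity and monotonicity, PS = (p₁ − p₀) / (1 − p₀).
PS = (0.43 − 0.26) / (1 − 0.26) = 0.17 / 0.74 ≈ 0.2297

PS ≈ 0.230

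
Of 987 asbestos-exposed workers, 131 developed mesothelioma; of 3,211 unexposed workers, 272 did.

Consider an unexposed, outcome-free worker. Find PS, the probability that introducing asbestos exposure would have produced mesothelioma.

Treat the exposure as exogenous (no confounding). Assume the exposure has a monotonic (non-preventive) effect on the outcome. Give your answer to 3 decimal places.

p₁ = P(outcome | exposed) = 131/987 = 0.13273
p₀ = P(outcome | unexposed) = 272/3211 = 0.084709
Under exogeneity and monotonicity, PS = (p₁ − p₀) / (1 − p₀).
PS = (0.13273 − 0.084709) / (1 − 0.084709) = 0.048017 / 0.91529 ≈ 0.0525

PS ≈ 0.052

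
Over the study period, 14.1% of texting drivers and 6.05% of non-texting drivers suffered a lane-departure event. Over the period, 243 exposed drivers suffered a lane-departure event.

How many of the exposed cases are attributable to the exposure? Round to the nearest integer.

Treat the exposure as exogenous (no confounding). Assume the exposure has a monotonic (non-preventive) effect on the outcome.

p₁ = 0.141, p₀ = 0.0605.
PN = (p₁ − p₀)/p₁ = (0.141 − 0.0605) / 0.141 ≈ 0.57092.
Attributable cases ≈ PN × (exposed cases) = 0.57092 × 243 ≈ 138.73.

about 139 cases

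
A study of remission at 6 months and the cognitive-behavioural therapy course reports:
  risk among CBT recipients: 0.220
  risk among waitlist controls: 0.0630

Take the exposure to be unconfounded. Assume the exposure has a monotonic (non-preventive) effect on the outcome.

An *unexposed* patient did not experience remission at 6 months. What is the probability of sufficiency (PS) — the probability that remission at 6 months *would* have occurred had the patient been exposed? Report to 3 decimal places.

PS ≈ 0.168

Let p₁ = 0.22, p₀ = 0.063.
Under exogeneity and monotonicity, PS = (p₁ − p₀) / (1 − p₀).
PS = (0.22 − 0.063) / (1 − 0.063) = 0.157 / 0.937 ≈ 0.1676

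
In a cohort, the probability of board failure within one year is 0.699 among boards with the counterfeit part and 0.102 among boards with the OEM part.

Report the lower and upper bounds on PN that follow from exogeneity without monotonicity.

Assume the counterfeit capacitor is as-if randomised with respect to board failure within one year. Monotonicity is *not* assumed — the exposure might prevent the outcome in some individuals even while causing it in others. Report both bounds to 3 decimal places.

Let p₁ = 0.699, p₀ = 0.102.
Under exogeneity alone the bounds on PN are max{0,(p₁−p₀)/p₁} ≤ PN ≤ min{1,(1−p₀)/p₁}.
  lower = (p₁ − p₀)/p₁ = 0.597 / 0.699 ≈ 0.8541
  upper = min{1, (1 − p₀)/p₁} = 0.898 / 0.699 ≈ 1.2847 → capped at 1

0.854 ≤ PN ≤ 1.000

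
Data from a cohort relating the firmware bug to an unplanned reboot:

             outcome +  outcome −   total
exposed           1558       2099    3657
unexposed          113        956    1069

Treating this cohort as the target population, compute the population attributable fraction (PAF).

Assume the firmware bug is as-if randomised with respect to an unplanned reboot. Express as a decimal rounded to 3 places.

PAF ≈ 0.701

p₁ = P(outcome | exposed) = 1558/3657 = 0.42603
p₀ = P(outcome | unexposed) = 113/1069 = 0.10571
Exposure prevalence π = 3657/4726 = 0.7738; overall risk P(Y=1) = 0.35358.
Under exogeneity, PAF = [P(Y=1) − p₀]/P(Y=1).
PAF = (0.35358 − 0.10571) / 0.35358 ≈ 0.7010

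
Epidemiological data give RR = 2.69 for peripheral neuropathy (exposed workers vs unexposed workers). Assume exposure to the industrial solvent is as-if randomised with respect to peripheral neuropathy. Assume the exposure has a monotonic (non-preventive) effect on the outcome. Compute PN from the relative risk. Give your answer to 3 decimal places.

Under exogeneity and monotonicity, PN = (RR − 1) / RR = 1 − 1/RR.
PN = (2.69 − 1) / 2.69 = 1.69 / 2.69 ≈ 0.6283

PN ≈ 0.628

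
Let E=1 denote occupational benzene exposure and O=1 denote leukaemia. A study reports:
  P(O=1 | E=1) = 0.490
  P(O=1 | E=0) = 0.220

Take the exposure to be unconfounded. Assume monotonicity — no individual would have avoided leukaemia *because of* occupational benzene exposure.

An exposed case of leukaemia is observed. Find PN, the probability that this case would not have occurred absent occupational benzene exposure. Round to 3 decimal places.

PN ≈ 0.551

Let p₁ = 0.49, p₀ = 0.22.
Under exogeneity and monotonicity, PN = (p₁ − p₀) / p₁.
PN = (0.49 − 0.22) / 0.49 = 0.27 / 0.49 ≈ 0.5510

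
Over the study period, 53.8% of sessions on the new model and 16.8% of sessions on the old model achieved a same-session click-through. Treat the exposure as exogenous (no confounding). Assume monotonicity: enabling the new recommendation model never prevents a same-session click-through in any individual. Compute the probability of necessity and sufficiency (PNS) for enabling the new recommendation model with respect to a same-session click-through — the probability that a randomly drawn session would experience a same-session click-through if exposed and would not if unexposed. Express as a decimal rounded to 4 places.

PNS ≈ 0.3700

p₁ = 0.538, p₀ = 0.168.
Under exogeneity and monotonicity, PNS = p₁ − p₀.
PNS = 0.538 − 0.168 = 0.37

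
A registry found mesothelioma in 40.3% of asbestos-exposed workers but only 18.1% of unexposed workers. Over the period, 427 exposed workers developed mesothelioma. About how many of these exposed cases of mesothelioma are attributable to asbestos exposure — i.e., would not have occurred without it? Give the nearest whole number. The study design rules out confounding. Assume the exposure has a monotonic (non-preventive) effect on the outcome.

about 235 cases

p₁ = 0.403, p₀ = 0.181.
PN = (p₁ − p₀)/p₁ = (0.403 − 0.181) / 0.403 ≈ 0.55087.
Attributable cases ≈ PN × (exposed cases) = 0.55087 × 427 ≈ 235.22.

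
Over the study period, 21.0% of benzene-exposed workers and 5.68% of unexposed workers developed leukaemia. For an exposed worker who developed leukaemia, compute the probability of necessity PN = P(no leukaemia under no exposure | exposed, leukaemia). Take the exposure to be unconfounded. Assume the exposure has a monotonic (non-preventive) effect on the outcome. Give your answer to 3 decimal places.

PN ≈ 0.730

p₁ = 0.21, p₀ = 0.0568.
Under exogeneity and monotonicity, PN = (p₁ − p₀) / p₁.
PN = (0.21 − 0.0568) / 0.21 = 0.1532 / 0.21 ≈ 0.7295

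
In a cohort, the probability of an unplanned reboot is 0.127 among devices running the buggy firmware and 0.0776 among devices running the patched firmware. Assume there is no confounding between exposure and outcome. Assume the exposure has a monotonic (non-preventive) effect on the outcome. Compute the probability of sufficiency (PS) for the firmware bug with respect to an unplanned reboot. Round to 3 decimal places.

Let p₁ = 0.127, p₀ = 0.0776.
Under exogeneity and monotonicity, PS = (p₁ − p₀) / (1 − p₀).
PS = (0.127 − 0.0776) / (1 − 0.0776) = 0.0494 / 0.9224 ≈ 0.0536

PS ≈ 0.054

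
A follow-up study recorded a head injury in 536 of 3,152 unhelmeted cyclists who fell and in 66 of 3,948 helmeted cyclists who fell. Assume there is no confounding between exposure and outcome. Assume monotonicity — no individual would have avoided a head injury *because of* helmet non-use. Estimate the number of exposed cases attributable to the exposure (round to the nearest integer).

p₁ = P(outcome | exposed) = 536/3152 = 0.17005
p₀ = P(outcome | unexposed) = 66/3948 = 0.016717
PN = (p₁ − p₀)/p₁ = (0.17005 − 0.016717) / 0.17005 ≈ 0.90169.
Attributable cases ≈ PN × (exposed cases) = 0.90169 × 536 ≈ 483.31.

about 483 cases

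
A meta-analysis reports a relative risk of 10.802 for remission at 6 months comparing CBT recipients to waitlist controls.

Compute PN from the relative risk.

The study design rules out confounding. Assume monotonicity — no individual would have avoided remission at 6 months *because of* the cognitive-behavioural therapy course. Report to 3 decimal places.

Under exogeneity and monotonicity, PN = (RR − 1) / RR = 1 − 1/RR.
PN = (10.802 − 1) / 10.802 = 9.802 / 10.802 ≈ 0.9074

PN ≈ 0.907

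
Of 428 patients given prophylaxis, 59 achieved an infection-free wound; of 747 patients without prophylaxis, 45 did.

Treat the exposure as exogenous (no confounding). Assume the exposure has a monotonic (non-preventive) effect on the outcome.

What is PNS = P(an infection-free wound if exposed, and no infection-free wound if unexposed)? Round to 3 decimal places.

p₁ = P(outcome | exposed) = 59/428 = 0.13785
p₀ = P(outcome | unexposed) = 45/747 = 0.060241
Under exogeneity and monotonicity, PNS = p₁ − p₀.
PNS = 0.13785 − 0.060241 = 0.07761

PNS ≈ 0.078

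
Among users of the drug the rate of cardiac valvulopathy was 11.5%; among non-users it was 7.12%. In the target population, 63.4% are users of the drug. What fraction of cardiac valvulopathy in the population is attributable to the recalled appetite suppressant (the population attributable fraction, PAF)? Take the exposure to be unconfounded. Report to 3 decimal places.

PAF ≈ 0.281

p₁ = 0.115, p₀ = 0.0712.
Overall risk P(Y=1) = π·p₁ + (1−π)·p₀ = 0.634×0.115 + 0.366×0.0712 = 0.098969.
Under exogeneity, PAF = [P(Y=1) − p₀] / P(Y=1).
PAF = (0.098969 − 0.0712) / 0.098969 ≈ 0.2806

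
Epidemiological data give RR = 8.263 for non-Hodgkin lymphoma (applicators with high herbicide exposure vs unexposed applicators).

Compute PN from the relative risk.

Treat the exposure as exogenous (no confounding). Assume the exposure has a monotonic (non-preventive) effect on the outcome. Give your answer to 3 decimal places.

PN ≈ 0.879

Under exogeneity and monotonicity, PN = (RR − 1) / RR = 1 − 1/RR.
PN = (8.263 − 1) / 8.263 = 7.263 / 8.263 ≈ 0.8790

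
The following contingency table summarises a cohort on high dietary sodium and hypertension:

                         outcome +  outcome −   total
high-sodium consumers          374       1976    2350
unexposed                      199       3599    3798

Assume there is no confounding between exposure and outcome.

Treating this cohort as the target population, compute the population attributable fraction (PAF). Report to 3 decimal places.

PAF ≈ 0.438

p₁ = P(outcome | exposed) = 374/2350 = 0.15915
p₀ = P(outcome | unexposed) = 199/3798 = 0.052396
Exposure prevalence π = 2350/6148 = 0.38224; overall risk P(Y=1) = 0.093201.
Under exogeneity, PAF = [P(Y=1) − p₀]/P(Y=1).
PAF = (0.093201 − 0.052396) / 0.093201 ≈ 0.4378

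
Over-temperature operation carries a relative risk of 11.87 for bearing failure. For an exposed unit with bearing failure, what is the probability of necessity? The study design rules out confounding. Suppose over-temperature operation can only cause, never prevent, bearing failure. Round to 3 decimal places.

Under exogeneity and monotonicity, PN = (RR − 1) / RR = 1 − 1/RR.
PN = (11.87 − 1) / 11.87 = 10.87 / 11.87 ≈ 0.9158

PN ≈ 0.916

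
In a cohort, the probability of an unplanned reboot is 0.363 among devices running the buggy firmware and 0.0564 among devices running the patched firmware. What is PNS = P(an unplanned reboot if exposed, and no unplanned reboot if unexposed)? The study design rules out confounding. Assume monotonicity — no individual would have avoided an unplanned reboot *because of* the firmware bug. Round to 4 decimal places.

Let p₁ = 0.363, p₀ = 0.0564.
Under exogeneity and monotonicity, PNS = p₁ − p₀.
PNS = 0.363 − 0.0564 = 0.3066

PNS ≈ 0.3066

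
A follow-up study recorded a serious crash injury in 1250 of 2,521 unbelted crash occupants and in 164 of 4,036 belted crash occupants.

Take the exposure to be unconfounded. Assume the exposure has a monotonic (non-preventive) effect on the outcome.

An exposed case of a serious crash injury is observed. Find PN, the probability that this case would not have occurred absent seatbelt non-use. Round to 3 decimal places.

p₁ = P(outcome | exposed) = 1250/2521 = 0.49583
p₀ = P(outcome | unexposed) = 164/4036 = 0.040634
Under exogeneity and monotonicity, PN = (p₁ − p₀) / p₁.
PN = (0.49583 − 0.040634) / 0.49583 = 0.4552 / 0.49583 ≈ 0.9180

PN ≈ 0.918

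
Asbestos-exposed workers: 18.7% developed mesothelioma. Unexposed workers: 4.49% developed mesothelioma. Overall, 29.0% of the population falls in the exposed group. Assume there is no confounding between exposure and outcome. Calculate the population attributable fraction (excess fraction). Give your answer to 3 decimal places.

p₁ = 0.187, p₀ = 0.0449.
Overall risk P(Y=1) = π·p₁ + (1−π)·p₀ = 0.29×0.187 + 0.71×0.0449 = 0.086109.
Under exogeneity, PAF = [P(Y=1) − p₀] / P(Y=1).
PAF = (0.086109 − 0.0449) / 0.086109 ≈ 0.4786

PAF ≈ 0.479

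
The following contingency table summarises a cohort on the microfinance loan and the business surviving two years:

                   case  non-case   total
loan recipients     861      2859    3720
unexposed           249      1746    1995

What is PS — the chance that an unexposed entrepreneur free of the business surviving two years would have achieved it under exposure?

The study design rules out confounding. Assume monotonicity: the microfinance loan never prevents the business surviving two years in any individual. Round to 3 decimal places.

PS ≈ 0.122

p₁ = P(outcome | exposed) = 861/3720 = 0.23145
p₀ = P(outcome | unexposed) = 249/1995 = 0.12481
Under exogeneity and monotonicity, PS = (p₁ − p₀) / (1 − p₀).
PS = (0.23145 − 0.12481) / (1 − 0.12481) = 0.10664 / 0.87519 ≈ 0.1218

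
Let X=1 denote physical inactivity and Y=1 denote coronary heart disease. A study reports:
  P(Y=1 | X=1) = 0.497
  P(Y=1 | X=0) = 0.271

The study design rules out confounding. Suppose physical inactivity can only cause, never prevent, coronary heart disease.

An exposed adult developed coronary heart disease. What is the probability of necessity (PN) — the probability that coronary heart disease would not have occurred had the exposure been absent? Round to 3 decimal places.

Let p₁ = 0.497, p₀ = 0.271.
Under exogeneity and monotonicity, PN = (p₁ − p₀) / p₁.
PN = (0.497 − 0.271) / 0.497 = 0.226 / 0.497 ≈ 0.4547

PN ≈ 0.455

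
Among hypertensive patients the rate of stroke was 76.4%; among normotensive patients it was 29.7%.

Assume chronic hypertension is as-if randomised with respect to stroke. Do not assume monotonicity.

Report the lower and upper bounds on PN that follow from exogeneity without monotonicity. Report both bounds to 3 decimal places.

p₁ = 0.764, p₀ = 0.297.
Under exogeneity alone the bounds on PN are max{0,(p₁−p₀)/p₁} ≤ PN ≤ min{1,(1−p₀)/p₁}.
  lower = (p₁ − p₀)/p₁ = 0.467 / 0.764 ≈ 0.6113
  upper = min{1, (1 − p₀)/p₁} = 0.703 / 0.764 ≈ 0.9202

0.611 ≤ PN ≤ 0.920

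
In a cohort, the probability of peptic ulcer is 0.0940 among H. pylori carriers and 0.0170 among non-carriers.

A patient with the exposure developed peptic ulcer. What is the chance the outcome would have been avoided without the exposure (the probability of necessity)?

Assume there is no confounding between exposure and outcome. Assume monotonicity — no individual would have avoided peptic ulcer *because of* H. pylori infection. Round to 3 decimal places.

Let p₁ = 0.094, p₀ = 0.017.
Under exogeneity and monotonicity, PN = (p₁ − p₀) / p₁.
PN = (0.094 − 0.017) / 0.094 = 0.077 / 0.094 ≈ 0.8191

PN ≈ 0.819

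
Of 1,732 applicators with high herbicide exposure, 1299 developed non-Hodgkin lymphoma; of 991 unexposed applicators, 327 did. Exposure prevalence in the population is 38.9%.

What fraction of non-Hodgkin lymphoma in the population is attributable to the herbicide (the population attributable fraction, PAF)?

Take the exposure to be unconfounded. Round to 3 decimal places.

PAF ≈ 0.331

p₁ = P(outcome | exposed) = 1299/1732 = 0.75
p₀ = P(outcome | unexposed) = 327/991 = 0.32997
Overall risk P(Y=1) = π·p₁ + (1−π)·p₀ = 0.389×0.75 + 0.611×0.32997 = 0.49336.
Under exogeneity, PAF = [P(Y=1) − p₀] / P(Y=1).
PAF = (0.49336 − 0.32997) / 0.49336 ≈ 0.3312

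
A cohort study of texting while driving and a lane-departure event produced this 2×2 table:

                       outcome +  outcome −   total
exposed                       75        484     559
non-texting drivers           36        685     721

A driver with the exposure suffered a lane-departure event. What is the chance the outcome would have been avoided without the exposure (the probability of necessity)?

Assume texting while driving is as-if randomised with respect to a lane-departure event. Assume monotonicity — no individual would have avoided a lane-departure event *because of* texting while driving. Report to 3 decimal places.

p₁ = P(outcome | exposed) = 75/559 = 0.13417
p₀ = P(outcome | unexposed) = 36/721 = 0.049931
Under exogeneity and monotonicity, PN = (p₁ − p₀) / p₁.
PN = (0.13417 − 0.049931) / 0.13417 = 0.084238 / 0.13417 ≈ 0.6279

PN ≈ 0.628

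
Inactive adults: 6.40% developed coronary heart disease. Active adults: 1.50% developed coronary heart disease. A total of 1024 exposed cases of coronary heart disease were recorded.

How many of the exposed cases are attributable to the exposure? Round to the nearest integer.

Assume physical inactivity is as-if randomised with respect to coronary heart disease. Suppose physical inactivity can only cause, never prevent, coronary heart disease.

p₁ = 0.064, p₀ = 0.015.
PN = (p₁ − p₀)/p₁ = (0.064 − 0.015) / 0.064 ≈ 0.76562.
Attributable cases ≈ PN × (exposed cases) = 0.76562 × 1024 ≈ 784.00.

about 784 cases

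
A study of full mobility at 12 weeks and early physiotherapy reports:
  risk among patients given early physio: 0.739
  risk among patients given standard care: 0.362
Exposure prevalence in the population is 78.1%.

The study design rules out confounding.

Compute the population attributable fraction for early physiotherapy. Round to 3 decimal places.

Let p₁ = 0.739, p₀ = 0.362.
Overall risk P(Y=1) = π·p₁ + (1−π)·p₀ = 0.781×0.739 + 0.219×0.362 = 0.65644.
Under exogeneity, PAF = [P(Y=1) − p₀] / P(Y=1).
PAF = (0.65644 − 0.362) / 0.65644 ≈ 0.4485

PAF ≈ 0.449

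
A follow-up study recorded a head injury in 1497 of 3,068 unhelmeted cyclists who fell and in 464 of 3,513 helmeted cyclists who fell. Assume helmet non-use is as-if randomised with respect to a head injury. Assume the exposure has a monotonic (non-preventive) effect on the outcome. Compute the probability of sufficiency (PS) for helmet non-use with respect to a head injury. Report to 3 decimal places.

p₁ = P(outcome | exposed) = 1497/3068 = 0.48794
p₀ = P(outcome | unexposed) = 464/3513 = 0.13208
Under exogeneity and monotonicity, PS = (p₁ − p₀) / (1 − p₀).
PS = (0.48794 − 0.13208) / (1 − 0.13208) = 0.35586 / 0.86792 ≈ 0.4100

PS ≈ 0.410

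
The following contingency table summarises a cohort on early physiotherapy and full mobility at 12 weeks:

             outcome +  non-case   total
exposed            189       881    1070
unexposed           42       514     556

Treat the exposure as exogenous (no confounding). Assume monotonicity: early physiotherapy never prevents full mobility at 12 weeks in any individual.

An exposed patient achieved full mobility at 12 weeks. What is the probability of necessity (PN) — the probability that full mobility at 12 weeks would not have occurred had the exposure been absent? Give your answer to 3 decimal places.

p₁ = P(outcome | exposed) = 189/1070 = 0.17664
p₀ = P(outcome | unexposed) = 42/556 = 0.07554
Under exogeneity and monotonicity, PN = (p₁ − p₀)/p₁.
PN = (0.17664 − 0.07554) / 0.17664 ≈ 0.5723

PN ≈ 0.572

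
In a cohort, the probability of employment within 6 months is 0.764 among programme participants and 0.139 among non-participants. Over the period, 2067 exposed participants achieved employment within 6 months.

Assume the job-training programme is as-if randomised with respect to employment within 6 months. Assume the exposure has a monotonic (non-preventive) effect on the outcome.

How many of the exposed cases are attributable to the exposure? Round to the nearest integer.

Let p₁ = 0.764, p₀ = 0.139.
PN = (p₁ − p₀)/p₁ = (0.764 − 0.139) / 0.764 ≈ 0.81806.
Attributable cases ≈ PN × (exposed cases) = 0.81806 × 2067 ≈ 1690.94.

about 1691 cases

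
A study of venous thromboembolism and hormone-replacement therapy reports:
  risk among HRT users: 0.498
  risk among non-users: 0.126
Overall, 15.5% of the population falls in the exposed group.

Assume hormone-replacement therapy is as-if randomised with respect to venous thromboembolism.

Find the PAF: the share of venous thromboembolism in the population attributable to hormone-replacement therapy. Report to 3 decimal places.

PAF ≈ 0.314

Let p₁ = 0.498, p₀ = 0.126.
Overall risk P(Y=1) = π·p₁ + (1−π)·p₀ = 0.155×0.498 + 0.845×0.126 = 0.18366.
Under exogeneity, PAF = [P(Y=1) − p₀] / P(Y=1).
PAF = (0.18366 − 0.126) / 0.18366 ≈ 0.3139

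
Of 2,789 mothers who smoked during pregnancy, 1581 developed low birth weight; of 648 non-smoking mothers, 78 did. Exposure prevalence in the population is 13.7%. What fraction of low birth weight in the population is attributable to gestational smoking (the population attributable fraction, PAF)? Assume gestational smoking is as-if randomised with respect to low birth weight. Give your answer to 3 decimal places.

PAF ≈ 0.337

p₁ = P(outcome | exposed) = 1581/2789 = 0.56687
p₀ = P(outcome | unexposed) = 78/648 = 0.12037
Overall risk P(Y=1) = π·p₁ + (1−π)·p₀ = 0.137×0.56687 + 0.863×0.12037 = 0.18154.
Under exogeneity, PAF = [P(Y=1) − p₀] / P(Y=1).
PAF = (0.18154 − 0.12037) / 0.18154 ≈ 0.3370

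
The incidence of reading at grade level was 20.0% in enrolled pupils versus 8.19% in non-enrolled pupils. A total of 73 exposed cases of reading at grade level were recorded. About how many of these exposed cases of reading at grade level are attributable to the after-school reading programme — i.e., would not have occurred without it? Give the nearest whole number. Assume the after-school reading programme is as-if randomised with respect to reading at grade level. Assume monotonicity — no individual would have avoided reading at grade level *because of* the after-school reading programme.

p₁ = 0.2, p₀ = 0.0819.
PN = (p₁ − p₀)/p₁ = (0.2 − 0.0819) / 0.2 ≈ 0.59050.
Attributable cases ≈ PN × (exposed cases) = 0.59050 × 73 ≈ 43.11.

about 43 cases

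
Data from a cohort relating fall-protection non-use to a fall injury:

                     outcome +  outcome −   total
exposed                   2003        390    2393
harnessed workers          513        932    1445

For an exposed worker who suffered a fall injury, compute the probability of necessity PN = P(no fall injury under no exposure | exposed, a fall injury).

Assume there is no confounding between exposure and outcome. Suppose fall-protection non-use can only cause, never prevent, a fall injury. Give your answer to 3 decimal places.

PN ≈ 0.576

p₁ = P(outcome | exposed) = 2003/2393 = 0.83702
p₀ = P(outcome | unexposed) = 513/1445 = 0.35502
Under exogeneity and monotonicity, PN = (p₁ − p₀) / p₁.
PN = (0.83702 − 0.35502) / 0.83702 = 0.48201 / 0.83702 ≈ 0.5759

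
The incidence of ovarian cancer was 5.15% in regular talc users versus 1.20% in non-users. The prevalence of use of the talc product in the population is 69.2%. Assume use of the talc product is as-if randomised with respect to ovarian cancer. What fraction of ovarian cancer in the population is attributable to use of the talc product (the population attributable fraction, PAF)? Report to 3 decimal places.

PAF ≈ 0.695

p₁ = 0.0515, p₀ = 0.012.
Overall risk P(Y=1) = π·p₁ + (1−π)·p₀ = 0.692×0.0515 + 0.308×0.012 = 0.039334.
Under exogeneity, PAF = [P(Y=1) − p₀] / P(Y=1).
PAF = (0.039334 − 0.012) / 0.039334 ≈ 0.6949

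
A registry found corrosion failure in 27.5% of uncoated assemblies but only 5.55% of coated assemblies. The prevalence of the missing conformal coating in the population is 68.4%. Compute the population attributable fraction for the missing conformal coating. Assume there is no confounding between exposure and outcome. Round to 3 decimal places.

PAF ≈ 0.730

p₁ = 0.275, p₀ = 0.0555.
Overall risk P(Y=1) = π·p₁ + (1−π)·p₀ = 0.684×0.275 + 0.316×0.0555 = 0.20564.
Under exogeneity, PAF = [P(Y=1) − p₀] / P(Y=1).
PAF = (0.20564 − 0.0555) / 0.20564 ≈ 0.7301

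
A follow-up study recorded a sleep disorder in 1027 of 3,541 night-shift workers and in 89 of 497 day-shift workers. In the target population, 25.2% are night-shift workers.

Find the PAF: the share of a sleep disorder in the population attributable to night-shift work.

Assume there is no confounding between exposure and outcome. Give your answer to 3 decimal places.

p₁ = P(outcome | exposed) = 1027/3541 = 0.29003
p₀ = P(outcome | unexposed) = 89/497 = 0.17907
Overall risk P(Y=1) = π·p₁ + (1−π)·p₀ = 0.252×0.29003 + 0.748×0.17907 = 0.20704.
Under exogeneity, PAF = [P(Y=1) − p₀] / P(Y=1).
PAF = (0.20704 − 0.17907) / 0.20704 ≈ 0.1351

PAF ≈ 0.135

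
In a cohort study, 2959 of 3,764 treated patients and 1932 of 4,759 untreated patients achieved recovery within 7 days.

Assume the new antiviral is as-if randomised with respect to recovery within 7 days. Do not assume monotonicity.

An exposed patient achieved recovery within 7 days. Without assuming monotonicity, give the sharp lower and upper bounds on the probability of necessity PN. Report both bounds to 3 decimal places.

p₁ = P(outcome | exposed) = 2959/3764 = 0.78613
p₀ = P(outcome | unexposed) = 1932/4759 = 0.40597
Under exogeneity alone the bounds on PN are max{0,(p₁−p₀)/p₁} ≤ PN ≤ min{1,(1−p₀)/p₁}.
  lower = (p₁ − p₀)/p₁ = 0.38016 / 0.78613 ≈ 0.4836
  upper = min{1, (1 − p₀)/p₁} = 0.59403 / 0.78613 ≈ 0.7556

0.484 ≤ PN ≤ 0.756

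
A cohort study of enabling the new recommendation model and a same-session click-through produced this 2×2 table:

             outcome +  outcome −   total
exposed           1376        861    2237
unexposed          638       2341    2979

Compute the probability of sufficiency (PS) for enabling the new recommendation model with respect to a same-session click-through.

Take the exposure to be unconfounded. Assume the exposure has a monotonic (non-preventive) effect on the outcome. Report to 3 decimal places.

PS ≈ 0.510

p₁ = P(outcome | exposed) = 1376/2237 = 0.61511
p₀ = P(outcome | unexposed) = 638/2979 = 0.21417
Under exogeneity and monotonicity, PS = (p₁ − p₀) / (1 − p₀).
PS = (0.61511 − 0.21417) / (1 − 0.21417) = 0.40094 / 0.78583 ≈ 0.5102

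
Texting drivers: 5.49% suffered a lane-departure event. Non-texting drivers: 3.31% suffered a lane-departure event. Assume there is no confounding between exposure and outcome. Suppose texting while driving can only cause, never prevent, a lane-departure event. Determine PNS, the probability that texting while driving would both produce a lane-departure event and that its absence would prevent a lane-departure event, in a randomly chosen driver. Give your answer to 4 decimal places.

PNS ≈ 0.0218

p₁ = 0.0549, p₀ = 0.0331.
Under exogeneity and monotonicity, PNS = p₁ − p₀.
PNS = 0.0549 − 0.0331 = 0.0218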